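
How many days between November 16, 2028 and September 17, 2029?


305 days

From November 16, 2028 to September 17, 2029
Rest of November 2028: 30 - 16 = 14
Full months: December 31, January 31, February 2029 28, March 31, April 30, May 31, June 30, July 31, August 31
Days into September 2029: 17
Total = 14 + 31 + 31 + 28 + 31 + 30 + 31 + 30 + 31 + 31 + 17 = 305 days


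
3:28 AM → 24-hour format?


Input: 3:28 AM
AM hour stays: 3

03:28


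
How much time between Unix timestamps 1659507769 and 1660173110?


Difference = 1660173110 - 1659507769 = 665341 seconds
In hours: 665341 / 3600 ≈ 184.8
In days: 665341 / 86400 ≈ 7.70

665341 seconds (184.8 hours / 7.70 days)


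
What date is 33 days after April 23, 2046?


Start: April 23, 2046
Add 33 days
April 23 → May 1: 30 - 23 + 1 = 8 days (33 - 8 = 25 left)
May 1 + 25 = May 26, 2046

May 26, 2046


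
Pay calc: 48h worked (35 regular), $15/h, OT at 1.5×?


Regular: 35h × $15 = $525.00
Overtime: 48 - 35 = 13h
OT pay: 13h × $15 × 1.5 = $292.50
Total = $525.00 + $292.50 = $817.50

$817.50


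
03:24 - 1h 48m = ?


Start: 204 minutes from midnight
Subtract: 108 minutes
Remaining: 204 - 108 = 96
Hours: 1, Minutes: 36

01:36


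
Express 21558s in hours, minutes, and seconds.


Hours: 21558 ÷ 3600 = 5 remainder 3558
Minutes: 3558 ÷ 60 = 59 remainder 18
Seconds: 18

5h 59m 18s


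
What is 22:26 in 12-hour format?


Hour: 22
22 - 12 = 10 → PM

10:26 PM


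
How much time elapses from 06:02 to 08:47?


2h 45m

End time in minutes: 8×60 + 47 = 527
Start time in minutes: 6×60 + 2 = 362
Difference = 527 - 362 = 165 minutes
= 2 hours 45 minutes


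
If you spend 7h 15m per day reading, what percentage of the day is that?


30.2%

Time: 435 minutes
Day: 1440 minutes
Percentage = (435/1440) × 100 ≈ 30.2%


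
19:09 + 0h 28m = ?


Start: 1149 minutes from midnight
Add: 28 minutes
Total: 1177 minutes
Hours: 1177 ÷ 60 = 19 remainder 37

19:37


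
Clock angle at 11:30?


165.0°

Hour hand = 11×30 + 30×0.5 = 345.0°
Minute hand = 30×6 = 180°
Difference = |345.0 - 180| = 165.0°


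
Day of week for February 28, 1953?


Zeller's congruence:
q=28, m=14, k=52, j=19
h = (28 + ⌊13×15/5⌋ + 52 + ⌊52/4⌋ + ⌊19/4⌋ - 2×19) mod 7
= (28 + 39 + 52 + 13 + 4 - 38) mod 7
= 98 mod 7 = 0
h=0 → Saturday

Saturday


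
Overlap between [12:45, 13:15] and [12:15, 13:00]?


Meeting A: 765-795 (in minutes from midnight)
Meeting B: 735-780
Overlap start = max(765, 735) = 765
Overlap end = min(795, 780) = 780
Overlap = max(0, 780 - 765) = 15 min

15 minutes


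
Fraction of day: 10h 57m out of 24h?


0.4563 (45.63%)

Total minutes: 10×60 + 57 = 657
Day = 24×60 = 1440 minutes
Fraction = 657/1440 ≈ 0.4563
As a percentage: 657/1440 × 100 ≈ 45.63%


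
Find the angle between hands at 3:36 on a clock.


Hour hand = 3×30 + 36×0.5 = 108.0°
Minute hand = 36×6 = 216°
Difference = |108.0 - 216| = 108.0°

108.0°


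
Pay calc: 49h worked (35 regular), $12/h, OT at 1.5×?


Regular: 35h × $12 = $420.00
Overtime: 49 - 35 = 14h
OT pay: 14h × $12 × 1.5 = $252.00
Total = $420.00 + $252.00 = $672.00

$672.00


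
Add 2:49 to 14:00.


Start: 840 minutes from midnight
Add: 169 minutes
Total: 1009 minutes
Hours: 1009 ÷ 60 = 16 remainder 49

16:49


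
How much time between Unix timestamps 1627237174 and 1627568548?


Difference = 1627568548 - 1627237174 = 331374 seconds
In hours: 331374 / 3600 ≈ 92.0
In days: 331374 / 86400 ≈ 3.84

331374 seconds (92.0 hours / 3.84 days)


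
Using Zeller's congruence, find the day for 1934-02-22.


Thursday

Zeller's congruence:
q=22, m=14, k=33, j=19
h = (22 + ⌊13×15/5⌋ + 33 + ⌊33/4⌋ + ⌊19/4⌋ - 2×19) mod 7
= (22 + 39 + 33 + 8 + 4 - 38) mod 7
= 68 mod 7 = 5
h=5 → Thursday


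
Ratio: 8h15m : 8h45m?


Duration 1: 495 minutes
Duration 2: 525 minutes
Ratio = 495:525
GCD = 15
Simplified = 33:35
As a decimal: 33/35 ≈ 0.94

33:35 (0.94)


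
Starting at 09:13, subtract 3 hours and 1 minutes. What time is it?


Start: 553 minutes from midnight
Subtract: 181 minutes
Remaining: 553 - 181 = 372
Hours: 6, Minutes: 12

06:12


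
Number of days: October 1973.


31 days

Month: October (month 10)
October has 31 days


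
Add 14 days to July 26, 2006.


August 9, 2006

Start: July 26, 2006
Add 14 days
July 26 → August 1: 31 - 26 + 1 = 6 days (14 - 6 = 8 left)
August 1 + 8 = August 9, 2006


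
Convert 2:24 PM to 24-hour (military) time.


14:24

Input: 2:24 PM
PM: 2 + 12 = 14


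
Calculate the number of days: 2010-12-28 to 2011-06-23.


177 days

From December 28, 2010 to June 23, 2011
Rest of December 2010: 31 - 28 = 3
Full months: January 31, February 2011 28, March 31, April 30, May 31
Days into June 2011: 23
Total = 3 + 31 + 28 + 31 + 30 + 31 + 23 = 177 days


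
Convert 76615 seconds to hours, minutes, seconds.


Hours: 76615 ÷ 3600 = 21 remainder 1015
Minutes: 1015 ÷ 60 = 16 remainder 55
Seconds: 55

21h 16m 55s


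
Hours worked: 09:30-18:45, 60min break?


Total time = (18×60+45) - (9×60+30)
= 1125 - 570 = 555 min
Minus break: 555 - 60 = 495 min
= 8h 15m

8h 15m (495 minutes)


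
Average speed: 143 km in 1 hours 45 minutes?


81.7 km/h

Distance: 143 km
Time: 1h 45m = 105 min = 105/60 = 7/4 hours
Speed = 143 ÷ (7/4) = 143 × 4 / 7 = 572/7 ≈ 81.7 km/h


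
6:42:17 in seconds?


Hours: 6 × 3600 = 21600
Minutes: 42 × 60 = 2520
Seconds: 17
Total = 21600 + 2520 + 17 = 24137

24137 seconds


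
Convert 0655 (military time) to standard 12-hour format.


6:55 AM

Hour: 6
6 < 12 → AM


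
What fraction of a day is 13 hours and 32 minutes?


Total minutes: 13×60 + 32 = 812
Day = 24×60 = 1440 minutes
Fraction = 812/1440 ≈ 0.5639
As a percentage: 812/1440 × 100 ≈ 56.39%

0.5639 (56.39%)


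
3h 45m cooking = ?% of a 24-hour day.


15.6%

Time: 225 minutes
Day: 1440 minutes
Percentage = (225/1440) × 100 ≈ 15.6%


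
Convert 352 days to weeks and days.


50 weeks 2 days

Weeks: 352 ÷ 7 = 50 remainder 2


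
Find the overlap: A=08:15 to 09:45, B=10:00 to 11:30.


0 minutes

Meeting A: 495-585 (in minutes from midnight)
Meeting B: 600-690
Overlap start = max(495, 600) = 600
Overlap end = min(585, 690) = 585
Overlap = max(0, 585 - 600) = 0 min


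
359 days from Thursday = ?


Start: Thursday (index 3)
(3 + 359) mod 7
= 362 mod 7
= 5
Index 5 → Saturday

Saturday


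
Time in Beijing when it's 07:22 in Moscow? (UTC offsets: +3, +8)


12:22

Time difference = UTC+8 - UTC+3 = +5 hours
New hour = (7 + 5) mod 24
= 12 mod 24 = 12
Minutes unchanged → 12:22


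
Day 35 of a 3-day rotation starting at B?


Shift C

Shifts: A, B, C
Start: B (index 1)
Day 35: (1 + 35 - 1) mod 3
= 35 mod 3
= 2
Index 2 → shift C


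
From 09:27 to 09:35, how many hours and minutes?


0h 8m

End time in minutes: 9×60 + 35 = 575
Start time in minutes: 9×60 + 27 = 567
Difference = 575 - 567 = 8 minutes
= 0 hours 8 minutes


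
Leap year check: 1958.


Rules: divisible by 4 AND (not by 100 OR by 400)
1958 ÷ 4 = 489 remainder 2 → not divisible by 4
Not divisible by 4 → not a leap year

No


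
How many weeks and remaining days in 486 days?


69 weeks 3 days

Weeks: 486 ÷ 7 = 69 remainder 3


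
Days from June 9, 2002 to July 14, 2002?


35 days

From June 9, 2002 to July 14, 2002
Rest of June 2002: 30 - 9 = 21
Days into July 2002: 14
Total = 21 + 14 = 35 days


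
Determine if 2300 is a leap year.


Rules: divisible by 4 AND (not by 100 OR by 400)
2300 ÷ 4 = 575 exactly → divisible by 4
2300 ÷ 100 = 23 exactly → divisible by 100
2300 ÷ 400 = 5 remainder 300 → not divisible by 400
Divisible by 100 but not by 400 → not a leap year

No


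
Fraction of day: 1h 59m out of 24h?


0.0826 (8.26%)

Total minutes: 1×60 + 59 = 119
Day = 24×60 = 1440 minutes
Fraction = 119/1440 ≈ 0.0826
As a percentage: 119/1440 × 100 ≈ 8.26%


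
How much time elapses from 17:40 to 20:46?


3h 6m

End time in minutes: 20×60 + 46 = 1246
Start time in minutes: 17×60 + 40 = 1060
Difference = 1246 - 1060 = 186 minutes
= 3 hours 6 minutes


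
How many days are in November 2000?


30 days

Month: November (month 11)
November has 30 days


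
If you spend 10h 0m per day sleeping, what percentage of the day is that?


41.7%

Time: 600 minutes
Day: 1440 minutes
Percentage = (600/1440) × 100 ≈ 41.7%


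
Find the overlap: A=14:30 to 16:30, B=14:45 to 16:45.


Meeting A: 870-990 (in minutes from midnight)
Meeting B: 885-1005
Overlap start = max(870, 885) = 885
Overlap end = min(990, 1005) = 990
Overlap = max(0, 990 - 885) = 105 min

105 minutes


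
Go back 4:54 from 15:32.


10:38

Start: 932 minutes from midnight
Subtract: 294 minutes
Remaining: 932 - 294 = 638
Hours: 10, Minutes: 38


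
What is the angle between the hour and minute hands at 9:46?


Hour hand = 9×30 + 46×0.5 = 293.0°
Minute hand = 46×6 = 276°
Difference = |293.0 - 276| = 17.0°

17.0°


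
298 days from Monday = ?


Friday

Start: Monday (index 0)
(0 + 298) mod 7
= 298 mod 7
= 4
Index 4 → Friday


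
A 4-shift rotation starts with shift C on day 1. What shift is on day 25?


Shifts: A, B, C, D
Start: C (index 2)
Day 25: (2 + 25 - 1) mod 4
= 26 mod 4
= 2
Index 2 → shift C

Shift C


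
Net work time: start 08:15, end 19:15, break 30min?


10h 30m (630 minutes)

Total time = (19×60+15) - (8×60+15)
= 1155 - 495 = 660 min
Minus break: 660 - 30 = 630 min
= 10h 30m


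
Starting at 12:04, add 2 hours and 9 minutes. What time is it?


Start: 724 minutes from midnight
Add: 129 minutes
Total: 853 minutes
Hours: 853 ÷ 60 = 14 remainder 13

14:13


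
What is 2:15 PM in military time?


14:15

Input: 2:15 PM
PM: 2 + 12 = 14


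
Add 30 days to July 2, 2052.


August 1, 2052

Start: July 2, 2052
Add 30 days
July 2 → August 1: 31 - 2 + 1 = 30 days (30 - 30 = 0 left)
Land exactly on August 1, 2052


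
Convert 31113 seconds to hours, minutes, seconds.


8h 38m 33s

Hours: 31113 ÷ 3600 = 8 remainder 2313
Minutes: 2313 ÷ 60 = 38 remainder 33
Seconds: 33


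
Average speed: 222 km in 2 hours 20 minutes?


95.1 km/h

Distance: 222 km
Time: 2h 20m = 140 min = 140/60 = 7/3 hours
Speed = 222 ÷ (7/3) = 222 × 3 / 7 = 666/7 ≈ 95.1 km/h


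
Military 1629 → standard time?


Hour: 16
16 - 12 = 4 → PM

4:29 PM


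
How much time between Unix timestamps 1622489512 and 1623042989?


Difference = 1623042989 - 1622489512 = 553477 seconds
In hours: 553477 / 3600 ≈ 153.7
In days: 553477 / 86400 ≈ 6.41

553477 seconds (153.7 hours / 6.41 days)


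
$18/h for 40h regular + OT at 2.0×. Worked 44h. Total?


Regular: 40h × $18 = $720.00
Overtime: 44 - 40 = 4h
OT pay: 4h × $18 × 2.0 = $144.00
Total = $720.00 + $144.00 = $864.00

$864.00


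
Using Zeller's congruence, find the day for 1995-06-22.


Thursday

Zeller's congruence:
q=22, m=6, k=95, j=19
h = (22 + ⌊13×7/5⌋ + 95 + ⌊95/4⌋ + ⌊19/4⌋ - 2×19) mod 7
= (22 + 18 + 95 + 23 + 4 - 38) mod 7
= 124 mod 7 = 5
h=5 → Thursday


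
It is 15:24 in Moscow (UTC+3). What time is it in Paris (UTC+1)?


13:24

Time difference = UTC+1 - UTC+3 = -2 hours
New hour = (15 -2) mod 24
= 13 mod 24 = 13
Minutes unchanged → 13:24


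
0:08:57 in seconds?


Hours: 0 × 3600 = 0
Minutes: 8 × 60 = 480
Seconds: 57
Total = 0 + 480 + 57 = 537

537 seconds


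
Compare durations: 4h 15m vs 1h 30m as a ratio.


17:6 (2.83)

Duration 1: 255 minutes
Duration 2: 90 minutes
Ratio = 255:90
GCD = 15
Simplified = 17:6
As a decimal: 17/6 ≈ 2.83


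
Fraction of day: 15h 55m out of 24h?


Total minutes: 15×60 + 55 = 955
Day = 24×60 = 1440 minutes
Fraction = 955/1440 ≈ 0.6632
As a percentage: 955/1440 × 100 ≈ 66.32%

0.6632 (66.32%)


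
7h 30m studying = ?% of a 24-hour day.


31.3%

Time: 450 minutes
Day: 1440 minutes
Percentage = (450/1440) × 100 ≈ 31.3%


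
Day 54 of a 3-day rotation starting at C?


Shifts: A, B, C
Start: C (index 2)
Day 54: (2 + 54 - 1) mod 3
= 55 mod 3
= 1
Index 1 → shift B

Shift B


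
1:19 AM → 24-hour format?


01:19

Input: 1:19 AM
AM hour stays: 1


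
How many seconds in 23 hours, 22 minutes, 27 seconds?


Hours: 23 × 3600 = 82800
Minutes: 22 × 60 = 1320
Seconds: 27
Total = 82800 + 1320 + 27 = 84147

84147 seconds


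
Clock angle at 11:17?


Hour hand = 11×30 + 17×0.5 = 338.5°
Minute hand = 17×6 = 102°
Difference = |338.5 - 102| = 236.5°
Since > 180°: 360 - 236.5 = 123.5°

123.5°


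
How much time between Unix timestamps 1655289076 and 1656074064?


784988 seconds (218.1 hours / 9.09 days)

Difference = 1656074064 - 1655289076 = 784988 seconds
In hours: 784988 / 3600 ≈ 218.1
In days: 784988 / 86400 ≈ 9.09


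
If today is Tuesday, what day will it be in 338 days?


Start: Tuesday (index 1)
(1 + 338) mod 7
= 339 mod 7
= 3
Index 3 → Thursday

Thursday


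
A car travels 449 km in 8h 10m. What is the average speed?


55.0 km/h

Distance: 449 km
Time: 8h 10m = 490 min = 490/60 = 49/6 hours
Speed = 449 ÷ (49/6) = 449 × 6 / 49 = 2694/49 ≈ 55.0 km/h


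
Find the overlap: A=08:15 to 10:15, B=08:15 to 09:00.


45 minutes

Meeting A: 495-615 (in minutes from midnight)
Meeting B: 495-540
Overlap start = max(495, 495) = 495
Overlap end = min(615, 540) = 540
Overlap = max(0, 540 - 495) = 45 min


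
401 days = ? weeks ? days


Weeks: 401 ÷ 7 = 57 remainder 2

57 weeks 2 days


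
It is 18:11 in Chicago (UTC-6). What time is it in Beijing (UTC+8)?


08:11 (next day)

Time difference = UTC+8 - UTC-6 = +14 hours
New hour = (18 + 14) mod 24
= 32 mod 24 = 8
Minutes unchanged → 08:11; 32 ≥ 24 → next day


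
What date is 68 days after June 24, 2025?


August 31, 2025

Start: June 24, 2025
Add 68 days
June 24 → July 1: 30 - 24 + 1 = 7 days (68 - 7 = 61 left)
July 1 → August 1: 31 - 1 + 1 = 31 days (61 - 31 = 30 left)
August 1 + 30 = August 31, 2025


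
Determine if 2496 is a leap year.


Yes

Rules: divisible by 4 AND (not by 100 OR by 400)
2496 ÷ 4 = 624 exactly → divisible by 4
2496 ÷ 100 = 24 remainder 96 → not divisible by 100
Divisible by 4 but not by 100 → leap year


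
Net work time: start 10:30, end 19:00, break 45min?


Total time = (19×60+0) - (10×60+30)
= 1140 - 630 = 510 min
Minus break: 510 - 45 = 465 min
= 7h 45m

7h 45m (465 minutes)


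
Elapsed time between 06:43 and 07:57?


End time in minutes: 7×60 + 57 = 477
Start time in minutes: 6×60 + 43 = 403
Difference = 477 - 403 = 74 minutes
= 1 hours 14 minutes

1h 14m


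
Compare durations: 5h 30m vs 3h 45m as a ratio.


Duration 1: 330 minutes
Duration 2: 225 minutes
Ratio = 330:225
GCD = 15
Simplified = 22:15
As a decimal: 22/15 ≈ 1.47

22:15 (1.47)


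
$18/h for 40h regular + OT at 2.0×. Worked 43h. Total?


Regular: 40h × $18 = $720.00
Overtime: 43 - 40 = 3h
OT pay: 3h × $18 × 2.0 = $108.00
Total = $720.00 + $108.00 = $828.00

$828.00


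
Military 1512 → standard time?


Hour: 15
15 - 12 = 3 → PM

3:12 PM


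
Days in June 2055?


30 days

Month: June (month 6)
June has 30 days


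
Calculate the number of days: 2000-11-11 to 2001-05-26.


196 days

From November 11, 2000 to May 26, 2001
Rest of November 2000: 30 - 11 = 19
Full months: December 31, January 31, February 2001 28, March 31, April 30
Days into May 2001: 26
Total = 19 + 31 + 31 + 28 + 31 + 30 + 26 = 196 days


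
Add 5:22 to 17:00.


22:22

Start: 1020 minutes from midnight
Add: 322 minutes
Total: 1342 minutes
Hours: 1342 ÷ 60 = 22 remainder 22


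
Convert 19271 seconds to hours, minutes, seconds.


5h 21m 11s

Hours: 19271 ÷ 3600 = 5 remainder 1271
Minutes: 1271 ÷ 60 = 21 remainder 11
Seconds: 11


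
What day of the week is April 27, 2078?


Wednesday

Zeller's congruence:
q=27, m=4, k=78, j=20
h = (27 + ⌊13×5/5⌋ + 78 + ⌊78/4⌋ + ⌊20/4⌋ - 2×20) mod 7
= (27 + 13 + 78 + 19 + 5 - 40) mod 7
= 102 mod 7 = 4
h=4 → Wednesday


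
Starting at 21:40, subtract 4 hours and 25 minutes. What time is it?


17:15

Start: 1300 minutes from midnight
Subtract: 265 minutes
Remaining: 1300 - 265 = 1035
Hours: 17, Minutes: 15


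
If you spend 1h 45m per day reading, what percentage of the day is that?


7.3%

Time: 105 minutes
Day: 1440 minutes
Percentage = (105/1440) × 100 ≈ 7.3%


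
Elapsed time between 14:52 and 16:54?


2h 2m

End time in minutes: 16×60 + 54 = 1014
Start time in minutes: 14×60 + 52 = 892
Difference = 1014 - 892 = 122 minutes
= 2 hours 2 minutes


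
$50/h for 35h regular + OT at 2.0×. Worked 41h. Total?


Regular: 35h × $50 = $1750.00
Overtime: 41 - 35 = 6h
OT pay: 6h × $50 × 2.0 = $600.00
Total = $1750.00 + $600.00 = $2350.00

$2350.00


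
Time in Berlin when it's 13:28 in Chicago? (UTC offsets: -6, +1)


Time difference = UTC+1 - UTC-6 = +7 hours
New hour = (13 + 7) mod 24
= 20 mod 24 = 20
Minutes unchanged → 20:28

20:28


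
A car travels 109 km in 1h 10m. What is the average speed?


Distance: 109 km
Time: 1h 10m = 70 min = 70/60 = 7/6 hours
Speed = 109 ÷ (7/6) = 109 × 6 / 7 = 654/7 ≈ 93.4 km/h

93.4 km/h


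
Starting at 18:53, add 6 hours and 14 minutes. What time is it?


01:07 (next day)

Start: 1133 minutes from midnight
Add: 374 minutes
Total: 1507 minutes
Hours: 1507 ÷ 60 = 25 remainder 7
25 ≥ 24 → 25 - 24 = 1 (next day)


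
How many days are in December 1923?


Month: December (month 12)
December has 31 days

31 days


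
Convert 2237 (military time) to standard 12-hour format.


Hour: 22
22 - 12 = 10 → PM

10:37 PM


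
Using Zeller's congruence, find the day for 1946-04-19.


Zeller's congruence:
q=19, m=4, k=46, j=19
h = (19 + ⌊13×5/5⌋ + 46 + ⌊46/4⌋ + ⌊19/4⌋ - 2×19) mod 7
= (19 + 13 + 46 + 11 + 4 - 38) mod 7
= 55 mod 7 = 6
h=6 → Friday

Friday


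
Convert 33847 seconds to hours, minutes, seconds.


Hours: 33847 ÷ 3600 = 9 remainder 1447
Minutes: 1447 ÷ 60 = 24 remainder 7
Seconds: 7

9h 24m 7s


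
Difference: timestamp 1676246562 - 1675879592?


366970 seconds (101.9 hours / 4.25 days)

Difference = 1676246562 - 1675879592 = 366970 seconds
In hours: 366970 / 3600 ≈ 101.9
In days: 366970 / 86400 ≈ 4.25


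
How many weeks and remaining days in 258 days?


Weeks: 258 ÷ 7 = 36 remainder 6

36 weeks 6 days


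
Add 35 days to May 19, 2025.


Start: May 19, 2025
Add 35 days
May 19 → June 1: 31 - 19 + 1 = 13 days (35 - 13 = 22 left)
June 1 + 22 = June 23, 2025

June 23, 2025


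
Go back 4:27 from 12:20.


Start: 740 minutes from midnight
Subtract: 267 minutes
Remaining: 740 - 267 = 473
Hours: 7, Minutes: 53

07:53


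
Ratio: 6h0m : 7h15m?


Duration 1: 360 minutes
Duration 2: 435 minutes
Ratio = 360:435
GCD = 15
Simplified = 24:29
As a decimal: 24/29 ≈ 0.83

24:29 (0.83)


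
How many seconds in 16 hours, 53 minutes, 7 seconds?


60787 seconds

Hours: 16 × 3600 = 57600
Minutes: 53 × 60 = 3180
Seconds: 7
Total = 57600 + 3180 + 7 = 60787


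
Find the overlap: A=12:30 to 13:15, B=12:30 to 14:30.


45 minutes

Meeting A: 750-795 (in minutes from midnight)
Meeting B: 750-870
Overlap start = max(750, 750) = 750
Overlap end = min(795, 870) = 795
Overlap = max(0, 795 - 750) = 45 min


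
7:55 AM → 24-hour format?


Input: 7:55 AM
AM hour stays: 7

07:55


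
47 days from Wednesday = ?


Monday

Start: Wednesday (index 2)
(2 + 47) mod 7
= 49 mod 7
= 0
Index 0 → Monday


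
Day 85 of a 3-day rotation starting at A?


Shift A

Shifts: A, B, C
Start: A (index 0)
Day 85: (0 + 85 - 1) mod 3
= 84 mod 3
= 0
Index 0 → shift A


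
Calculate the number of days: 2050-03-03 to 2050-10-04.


215 days

From March 3, 2050 to October 4, 2050
Rest of March 2050: 31 - 3 = 28
Full months: April 30, May 31, June 30, July 31, August 31, September 30
Days into October 2050: 4
Total = 28 + 30 + 31 + 30 + 31 + 31 + 30 + 4 = 215 days


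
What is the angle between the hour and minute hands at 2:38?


Hour hand = 2×30 + 38×0.5 = 79.0°
Minute hand = 38×6 = 228°
Difference = |79.0 - 228| = 149.0°

149.0°


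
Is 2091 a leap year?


Rules: divisible by 4 AND (not by 100 OR by 400)
2091 ÷ 4 = 522 remainder 3 → not divisible by 4
Not divisible by 4 → not a leap year

No


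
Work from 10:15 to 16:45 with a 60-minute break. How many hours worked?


5h 30m (330 minutes)

Total time = (16×60+45) - (10×60+15)
= 1005 - 615 = 390 min
Minus break: 390 - 60 = 330 min
= 5h 30m


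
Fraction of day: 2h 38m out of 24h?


Total minutes: 2×60 + 38 = 158
Day = 24×60 = 1440 minutes
Fraction = 158/1440 ≈ 0.1097
As a percentage: 158/1440 × 100 ≈ 10.97%

0.1097 (10.97%)


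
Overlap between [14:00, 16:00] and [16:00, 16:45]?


Meeting A: 840-960 (in minutes from midnight)
Meeting B: 960-1005
Overlap start = max(840, 960) = 960
Overlap end = min(960, 1005) = 960
Overlap = max(0, 960 - 960) = 0 min

0 minutes


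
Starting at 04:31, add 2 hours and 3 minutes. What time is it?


Start: 271 minutes from midnight
Add: 123 minutes
Total: 394 minutes
Hours: 394 ÷ 60 = 6 remainder 34

06:34


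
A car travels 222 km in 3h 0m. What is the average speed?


74.0 km/h

Distance: 222 km
Time: 3 hours
Speed = 222 / 3 = 74.0 km/h


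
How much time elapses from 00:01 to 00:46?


0h 45m

End time in minutes: 0×60 + 46 = 46
Start time in minutes: 0×60 + 1 = 1
Difference = 46 - 1 = 45 minutes
= 0 hours 45 minutes


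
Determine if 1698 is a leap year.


No

Rules: divisible by 4 AND (not by 100 OR by 400)
1698 ÷ 4 = 424 remainder 2 → not divisible by 4
Not divisible by 4 → not a leap year


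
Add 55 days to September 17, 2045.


Start: September 17, 2045
Add 55 days
September 17 → October 1: 30 - 17 + 1 = 14 days (55 - 14 = 41 left)
October 1 → November 1: 31 - 1 + 1 = 31 days (41 - 31 = 10 left)
November 1 + 10 = November 11, 2045

November 11, 2045


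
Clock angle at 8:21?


Hour hand = 8×30 + 21×0.5 = 250.5°
Minute hand = 21×6 = 126°
Difference = |250.5 - 126| = 124.5°

124.5°


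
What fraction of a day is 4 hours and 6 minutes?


Total minutes: 4×60 + 6 = 246
Day = 24×60 = 1440 minutes
Fraction = 246/1440 ≈ 0.1708
As a percentage: 246/1440 × 100 ≈ 17.08%

0.1708 (17.08%)


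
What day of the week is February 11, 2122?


Wednesday

Zeller's congruence:
q=11, m=14, k=21, j=21
h = (11 + ⌊13×15/5⌋ + 21 + ⌊21/4⌋ + ⌊21/4⌋ - 2×21) mod 7
= (11 + 39 + 21 + 5 + 5 - 42) mod 7
= 39 mod 7 = 4
h=4 → Wednesday


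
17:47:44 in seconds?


64064 seconds

Hours: 17 × 3600 = 61200
Minutes: 47 × 60 = 2820
Seconds: 44
Total = 61200 + 2820 + 44 = 64064


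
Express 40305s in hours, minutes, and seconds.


11h 11m 45s

Hours: 40305 ÷ 3600 = 11 remainder 705
Minutes: 705 ÷ 60 = 11 remainder 45
Seconds: 45


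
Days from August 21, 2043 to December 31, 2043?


132 days

From August 21, 2043 to December 31, 2043
Rest of August 2043: 31 - 21 = 10
Full months: September 30, October 31, November 30
Days into December 2043: 31
Total = 10 + 30 + 31 + 30 + 31 = 132 days


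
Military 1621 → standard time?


Hour: 16
16 - 12 = 4 → PM

4:21 PM


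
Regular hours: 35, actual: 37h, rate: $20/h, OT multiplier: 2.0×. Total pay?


$780.00

Regular: 35h × $20 = $700.00
Overtime: 37 - 35 = 2h
OT pay: 2h × $20 × 2.0 = $80.00
Total = $700.00 + $80.00 = $780.00


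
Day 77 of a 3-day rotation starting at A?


Shifts: A, B, C
Start: A (index 0)
Day 77: (0 + 77 - 1) mod 3
= 76 mod 3
= 1
Index 1 → shift B

Shift B


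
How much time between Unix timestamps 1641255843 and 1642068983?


813140 seconds (225.9 hours / 9.41 days)

Difference = 1642068983 - 1641255843 = 813140 seconds
In hours: 813140 / 3600 ≈ 225.9
In days: 813140 / 86400 ≈ 9.41


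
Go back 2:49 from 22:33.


Start: 1353 minutes from midnight
Subtract: 169 minutes
Remaining: 1353 - 169 = 1184
Hours: 19, Minutes: 44

19:44


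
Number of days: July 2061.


Month: July (month 7)
July has 31 days

31 days


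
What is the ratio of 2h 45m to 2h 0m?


11:8 (1.38)

Duration 1: 165 minutes
Duration 2: 120 minutes
Ratio = 165:120
GCD = 15
Simplified = 11:8
As a decimal: 11/8 ≈ 1.38


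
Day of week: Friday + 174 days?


Start: Friday (index 4)
(4 + 174) mod 7
= 178 mod 7
= 3
Index 3 → Thursday

Thursday


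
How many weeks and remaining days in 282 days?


Weeks: 282 ÷ 7 = 40 remainder 2

40 weeks 2 days


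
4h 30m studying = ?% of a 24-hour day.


18.8%

Time: 270 minutes
Day: 1440 minutes
Percentage = (270/1440) × 100 ≈ 18.8%


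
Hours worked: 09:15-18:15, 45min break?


Total time = (18×60+15) - (9×60+15)
= 1095 - 555 = 540 min
Minus break: 540 - 45 = 495 min
= 8h 15m

8h 15m (495 minutes)


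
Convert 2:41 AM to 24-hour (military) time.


02:41

Input: 2:41 AM
AM hour stays: 2


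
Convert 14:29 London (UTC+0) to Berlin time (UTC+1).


Time difference = UTC+1 - UTC+0 = +1 hours
New hour = (14 + 1) mod 24
= 15 mod 24 = 15
Minutes unchanged → 15:29

15:29


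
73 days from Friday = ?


Monday

Start: Friday (index 4)
(4 + 73) mod 7
= 77 mod 7
= 0
Index 0 → Monday


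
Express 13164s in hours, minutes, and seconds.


3h 39m 24s

Hours: 13164 ÷ 3600 = 3 remainder 2364
Minutes: 2364 ÷ 60 = 39 remainder 24
Seconds: 24


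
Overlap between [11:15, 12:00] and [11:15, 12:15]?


45 minutes

Meeting A: 675-720 (in minutes from midnight)
Meeting B: 675-735
Overlap start = max(675, 675) = 675
Overlap end = min(720, 735) = 720
Overlap = max(0, 720 - 675) = 45 min


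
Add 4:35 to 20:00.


00:35 (next day)

Start: 1200 minutes from midnight
Add: 275 minutes
Total: 1475 minutes
Hours: 1475 ÷ 60 = 24 remainder 35
24 ≥ 24 → 24 - 24 = 0 (next day)


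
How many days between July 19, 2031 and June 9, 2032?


326 days

From July 19, 2031 to June 9, 2032
Rest of July 2031: 31 - 19 = 12
Full months: August 31, September 30, October 31, November 30, December 31, January 31, February 2032 29, March 31, April 30, May 31
Days into June 2032: 9
Total = 12 + 31 + 30 + 31 + 30 + 31 + 31 + 29 + 31 + 30 + 31 + 9 = 326 days


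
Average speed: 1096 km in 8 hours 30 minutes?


Distance: 1096 km
Time: 8h 30m = 510 min = 510/60 = 17/2 hours
Speed = 1096 ÷ (17/2) = 1096 × 2 / 17 = 2192/17 ≈ 128.9 km/h

128.9 km/h


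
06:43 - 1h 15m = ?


05:28

Start: 403 minutes from midnight
Subtract: 75 minutes
Remaining: 403 - 75 = 328
Hours: 5, Minutes: 28


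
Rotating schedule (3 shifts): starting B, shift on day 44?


Shifts: A, B, C
Start: B (index 1)
Day 44: (1 + 44 - 1) mod 3
= 44 mod 3
= 2
Index 2 → shift C

Shift C


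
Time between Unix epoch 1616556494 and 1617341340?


784846 seconds (218.0 hours / 9.08 days)

Difference = 1617341340 - 1616556494 = 784846 seconds
In hours: 784846 / 3600 ≈ 218.0
In days: 784846 / 86400 ≈ 9.08


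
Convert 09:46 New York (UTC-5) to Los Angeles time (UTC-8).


Time difference = UTC-8 - UTC-5 = -3 hours
New hour = (9 -3) mod 24
= 6 mod 24 = 6
Minutes unchanged → 06:46

06:46


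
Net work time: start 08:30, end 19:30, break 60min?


Total time = (19×60+30) - (8×60+30)
= 1170 - 510 = 660 min
Minus break: 660 - 60 = 600 min
= 10h 0m

10h 0m (600 minutes)


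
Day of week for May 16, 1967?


Zeller's congruence:
q=16, m=5, k=67, j=19
h = (16 + ⌊13×6/5⌋ + 67 + ⌊67/4⌋ + ⌊19/4⌋ - 2×19) mod 7
= (16 + 15 + 67 + 16 + 4 - 38) mod 7
= 80 mod 7 = 3
h=3 → Tuesday

Tuesday


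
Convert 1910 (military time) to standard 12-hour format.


Hour: 19
19 - 12 = 7 → PM

7:10 PM


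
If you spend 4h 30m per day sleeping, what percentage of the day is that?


18.8%

Time: 270 minutes
Day: 1440 minutes
Percentage = (270/1440) × 100 ≈ 18.8%


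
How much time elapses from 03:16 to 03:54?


End time in minutes: 3×60 + 54 = 234
Start time in minutes: 3×60 + 16 = 196
Difference = 234 - 196 = 38 minutes
= 0 hours 38 minutes

0h 38m


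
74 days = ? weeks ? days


10 weeks 4 days

Weeks: 74 ÷ 7 = 10 remainder 4


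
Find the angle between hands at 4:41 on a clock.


Hour hand = 4×30 + 41×0.5 = 140.5°
Minute hand = 41×6 = 246°
Difference = |140.5 - 246| = 105.5°

105.5°


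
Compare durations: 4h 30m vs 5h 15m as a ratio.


6:7 (0.86)

Duration 1: 270 minutes
Duration 2: 315 minutes
Ratio = 270:315
GCD = 45
Simplified = 6:7
As a decimal: 6/7 ≈ 0.86


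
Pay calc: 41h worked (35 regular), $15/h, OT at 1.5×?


$660.00

Regular: 35h × $15 = $525.00
Overtime: 41 - 35 = 6h
OT pay: 6h × $15 × 1.5 = $135.00
Total = $525.00 + $135.00 = $660.00


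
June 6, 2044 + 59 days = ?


Start: June 6, 2044
Add 59 days
June 6 → July 1: 30 - 6 + 1 = 25 days (59 - 25 = 34 left)
July 1 → August 1: 31 - 1 + 1 = 31 days (34 - 31 = 3 left)
August 1 + 3 = August 4, 2044

August 4, 2044


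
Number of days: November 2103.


30 days

Month: November (month 11)
November has 30 days


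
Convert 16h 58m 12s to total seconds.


Hours: 16 × 3600 = 57600
Minutes: 58 × 60 = 3480
Seconds: 12
Total = 57600 + 3480 + 12 = 61092

61092 seconds


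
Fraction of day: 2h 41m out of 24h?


Total minutes: 2×60 + 41 = 161
Day = 24×60 = 1440 minutes
Fraction = 161/1440 ≈ 0.1118
As a percentage: 161/1440 × 100 ≈ 11.18%

0.1118 (11.18%)


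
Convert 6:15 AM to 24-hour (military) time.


Input: 6:15 AM
AM hour stays: 6

06:15


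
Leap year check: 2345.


No

Rules: divisible by 4 AND (not by 100 OR by 400)
2345 ÷ 4 = 586 remainder 1 → not divisible by 4
Not divisible by 4 → not a leap year


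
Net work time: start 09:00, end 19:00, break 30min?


9h 30m (570 minutes)

Total time = (19×60+0) - (9×60+0)
= 1140 - 540 = 600 min
Minus break: 600 - 30 = 570 min
= 9h 30m


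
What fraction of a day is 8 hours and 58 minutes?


Total minutes: 8×60 + 58 = 538
Day = 24×60 = 1440 minutes
Fraction = 538/1440 ≈ 0.3736
As a percentage: 538/1440 × 100 ≈ 37.36%

0.3736 (37.36%)


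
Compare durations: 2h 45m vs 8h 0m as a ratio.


Duration 1: 165 minutes
Duration 2: 480 minutes
Ratio = 165:480
GCD = 15
Simplified = 11:32
As a decimal: 11/32 ≈ 0.34

11:32 (0.34)


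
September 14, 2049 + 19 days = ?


October 3, 2049

Start: September 14, 2049
Add 19 days
September 14 → October 1: 30 - 14 + 1 = 17 days (19 - 17 = 2 left)
October 1 + 2 = October 3, 2049


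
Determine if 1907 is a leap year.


Rules: divisible by 4 AND (not by 100 OR by 400)
1907 ÷ 4 = 476 remainder 3 → not divisible by 4
Not divisible by 4 → not a leap year

No


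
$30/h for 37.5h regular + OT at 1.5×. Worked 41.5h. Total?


Regular: 37.5h × $30 = $1125.00
Overtime: 41.5 - 37.5 = 4.0h
OT pay: 4.0h × $30 × 1.5 = $180.00
Total = $1125.00 + $180.00 = $1305.00

$1305.00


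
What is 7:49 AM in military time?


07:49

Input: 7:49 AM
AM hour stays: 7


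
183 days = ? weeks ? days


26 weeks 1 days

Weeks: 183 ÷ 7 = 26 remainder 1


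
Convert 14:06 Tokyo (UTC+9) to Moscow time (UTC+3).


Time difference = UTC+3 - UTC+9 = -6 hours
New hour = (14 -6) mod 24
= 8 mod 24 = 8
Minutes unchanged → 08:06

08:06


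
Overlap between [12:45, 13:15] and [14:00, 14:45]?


Meeting A: 765-795 (in minutes from midnight)
Meeting B: 840-885
Overlap start = max(765, 840) = 840
Overlap end = min(795, 885) = 795
Overlap = max(0, 795 - 840) = 0 min

0 minutes


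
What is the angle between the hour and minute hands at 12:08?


Hour hand (12 ≡ 0 on the dial): 0×30 + 8×0.5 = 4.0°
Minute hand = 8×6 = 48°
Difference = |4.0 - 48| = 44.0°

44.0°


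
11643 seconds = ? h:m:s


3h 14m 3s

Hours: 11643 ÷ 3600 = 3 remainder 843
Minutes: 843 ÷ 60 = 14 remainder 3
Seconds: 3


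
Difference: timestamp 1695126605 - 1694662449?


464156 seconds (128.9 hours / 5.37 days)

Difference = 1695126605 - 1694662449 = 464156 seconds
In hours: 464156 / 3600 ≈ 128.9
In days: 464156 / 86400 ≈ 5.37


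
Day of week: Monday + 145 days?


Saturday

Start: Monday (index 0)
(0 + 145) mod 7
= 145 mod 7
= 5
Index 5 → Saturday


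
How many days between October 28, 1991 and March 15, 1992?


139 days

From October 28, 1991 to March 15, 1992
Rest of October 1991: 31 - 28 = 3
Full months: November 30, December 31, January 31, February 1992 29
Days into March 1992: 15
Total = 3 + 30 + 31 + 31 + 29 + 15 = 139 days


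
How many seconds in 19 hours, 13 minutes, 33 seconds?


69213 seconds

Hours: 19 × 3600 = 68400
Minutes: 13 × 60 = 780
Seconds: 33
Total = 68400 + 780 + 33 = 69213


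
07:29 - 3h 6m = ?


04:23

Start: 449 minutes from midnight
Subtract: 186 minutes
Remaining: 449 - 186 = 263
Hours: 4, Minutes: 23


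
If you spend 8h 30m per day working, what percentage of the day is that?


Time: 510 minutes
Day: 1440 minutes
Percentage = (510/1440) × 100 ≈ 35.4%

35.4%


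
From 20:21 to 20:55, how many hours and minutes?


0h 34m

End time in minutes: 20×60 + 55 = 1255
Start time in minutes: 20×60 + 21 = 1221
Difference = 1255 - 1221 = 34 minutes
= 0 hours 34 minutes


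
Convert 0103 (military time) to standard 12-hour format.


1:03 AM

Hour: 1
1 < 12 → AM


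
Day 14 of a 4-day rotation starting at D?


Shift A

Shifts: A, B, C, D
Start: D (index 3)
Day 14: (3 + 14 - 1) mod 4
= 16 mod 4
= 0
Index 0 → shift A


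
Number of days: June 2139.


30 days

Month: June (month 6)
June has 30 days


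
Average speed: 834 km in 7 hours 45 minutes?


Distance: 834 km
Time: 7h 45m = 465 min = 465/60 = 31/4 hours
Speed = 834 ÷ (31/4) = 834 × 4 / 31 = 3336/31 ≈ 107.6 km/h

107.6 km/h


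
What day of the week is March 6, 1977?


Zeller's congruence:
q=6, m=3, k=77, j=19
h = (6 + ⌊13×4/5⌋ + 77 + ⌊77/4⌋ + ⌊19/4⌋ - 2×19) mod 7
= (6 + 10 + 77 + 19 + 4 - 38) mod 7
= 78 mod 7 = 1
h=1 → Sunday

Sunday


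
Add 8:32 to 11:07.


Start: 667 minutes from midnight
Add: 512 minutes
Total: 1179 minutes
Hours: 1179 ÷ 60 = 19 remainder 39

19:39


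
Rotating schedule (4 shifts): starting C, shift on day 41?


Shift C

Shifts: A, B, C, D
Start: C (index 2)
Day 41: (2 + 41 - 1) mod 4
= 42 mod 4
= 2
Index 2 → shift C


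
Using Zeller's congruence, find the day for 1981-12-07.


Monday

Zeller's congruence:
q=7, m=12, k=81, j=19
h = (7 + ⌊13×13/5⌋ + 81 + ⌊81/4⌋ + ⌊19/4⌋ - 2×19) mod 7
= (7 + 33 + 81 + 20 + 4 - 38) mod 7
= 107 mod 7 = 2
h=2 → Monday


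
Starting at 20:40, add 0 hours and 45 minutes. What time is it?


Start: 1240 minutes from midnight
Add: 45 minutes
Total: 1285 minutes
Hours: 1285 ÷ 60 = 21 remainder 25

21:25


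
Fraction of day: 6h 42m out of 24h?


Total minutes: 6×60 + 42 = 402
Day = 24×60 = 1440 minutes
Fraction = 402/1440 ≈ 0.2792
As a percentage: 402/1440 × 100 ≈ 27.92%

0.2792 (27.92%)


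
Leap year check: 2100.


No

Rules: divisible by 4 AND (not by 100 OR by 400)
2100 ÷ 4 = 525 exactly → divisible by 4
2100 ÷ 100 = 21 exactly → divisible by 100
2100 ÷ 400 = 5 remainder 100 → not divisible by 400
Divisible by 100 but not by 400 → not a leap year


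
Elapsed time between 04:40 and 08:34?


3h 54m

End time in minutes: 8×60 + 34 = 514
Start time in minutes: 4×60 + 40 = 280
Difference = 514 - 280 = 234 minutes
= 3 hours 54 minutes


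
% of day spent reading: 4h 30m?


18.8%

Time: 270 minutes
Day: 1440 minutes
Percentage = (270/1440) × 100 ≈ 18.8%


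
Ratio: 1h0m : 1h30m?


2:3 (0.67)

Duration 1: 60 minutes
Duration 2: 90 minutes
Ratio = 60:90
GCD = 30
Simplified = 2:3
As a decimal: 2/3 ≈ 0.67


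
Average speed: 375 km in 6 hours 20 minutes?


59.2 km/h

Distance: 375 km
Time: 6h 20m = 380 min = 380/60 = 19/3 hours
Speed = 375 ÷ (19/3) = 375 × 3 / 19 = 1125/19 ≈ 59.2 km/h


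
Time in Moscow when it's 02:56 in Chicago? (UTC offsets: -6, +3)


Time difference = UTC+3 - UTC-6 = +9 hours
New hour = (2 + 9) mod 24
= 11 mod 24 = 11
Minutes unchanged → 11:56

11:56


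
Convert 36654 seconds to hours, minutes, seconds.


Hours: 36654 ÷ 3600 = 10 remainder 654
Minutes: 654 ÷ 60 = 10 remainder 54
Seconds: 54

10h 10m 54s


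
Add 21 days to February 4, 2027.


February 25, 2027

Start: February 4, 2027
Add 21 days
February 4 + 21 = February 25, 2027


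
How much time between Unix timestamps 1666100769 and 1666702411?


Difference = 1666702411 - 1666100769 = 601642 seconds
In hours: 601642 / 3600 ≈ 167.1
In days: 601642 / 86400 ≈ 6.96

601642 seconds (167.1 hours / 6.96 days)


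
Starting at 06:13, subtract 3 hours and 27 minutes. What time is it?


02:46

Start: 373 minutes from midnight
Subtract: 207 minutes
Remaining: 373 - 207 = 166
Hours: 2, Minutes: 46


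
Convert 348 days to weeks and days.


49 weeks 5 days

Weeks: 348 ÷ 7 = 49 remainder 5


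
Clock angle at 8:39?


Hour hand = 8×30 + 39×0.5 = 259.5°
Minute hand = 39×6 = 234°
Difference = |259.5 - 234| = 25.5°

25.5°


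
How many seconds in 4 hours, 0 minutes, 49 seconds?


Hours: 4 × 3600 = 14400
Minutes: 0 × 60 = 0
Seconds: 49
Total = 14400 + 0 + 49 = 14449

14449 seconds


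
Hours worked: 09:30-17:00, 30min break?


Total time = (17×60+0) - (9×60+30)
= 1020 - 570 = 450 min
Minus break: 450 - 30 = 420 min
= 7h 0m

7h 0m (420 minutes)


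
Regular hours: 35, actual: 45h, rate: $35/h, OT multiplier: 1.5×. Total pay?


$1750.00

Regular: 35h × $35 = $1225.00
Overtime: 45 - 35 = 10h
OT pay: 10h × $35 × 1.5 = $525.00
Total = $1225.00 + $525.00 = $1750.00


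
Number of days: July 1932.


Month: July (month 7)
July has 31 days

31 days


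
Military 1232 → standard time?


12:32 PM

Hour: 12
12 → 12 PM (noon)


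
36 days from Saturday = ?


Start: Saturday (index 5)
(5 + 36) mod 7
= 41 mod 7
= 6
Index 6 → Sunday

Sunday


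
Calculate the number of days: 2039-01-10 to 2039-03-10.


From January 10, 2039 to March 10, 2039
Rest of January 2039: 31 - 10 = 21
Full months: February 2039 28
Days into March 2039: 10
Total = 21 + 28 + 10 = 59 days

59 days


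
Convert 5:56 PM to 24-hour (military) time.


Input: 5:56 PM
PM: 5 + 12 = 17

17:56


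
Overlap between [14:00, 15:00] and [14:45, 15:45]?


Meeting A: 840-900 (in minutes from midnight)
Meeting B: 885-945
Overlap start = max(840, 885) = 885
Overlap end = min(900, 945) = 900
Overlap = max(0, 900 - 885) = 15 min

15 minutes


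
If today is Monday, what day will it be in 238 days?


Start: Monday (index 0)
(0 + 238) mod 7
= 238 mod 7
= 0
Index 0 → Monday

Monday


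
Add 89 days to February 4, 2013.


Start: February 4, 2013
Add 89 days
February 4 → March 1: 28 - 4 + 1 = 25 days (89 - 25 = 64 left)
March 1 → April 1: 31 - 1 + 1 = 31 days (64 - 31 = 33 left)
April 1 → May 1: 30 - 1 + 1 = 30 days (33 - 30 = 3 left)
May 1 + 3 = May 4, 2013

May 4, 2013


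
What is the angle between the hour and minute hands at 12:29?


Hour hand (12 ≡ 0 on the dial): 0×30 + 29×0.5 = 14.5°
Minute hand = 29×6 = 174°
Difference = |14.5 - 174| = 159.5°

159.5°


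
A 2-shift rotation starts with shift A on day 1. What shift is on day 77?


Shift A

Shifts: A, B
Start: A (index 0)
Day 77: (0 + 77 - 1) mod 2
= 76 mod 2
= 0
Index 0 → shift A
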